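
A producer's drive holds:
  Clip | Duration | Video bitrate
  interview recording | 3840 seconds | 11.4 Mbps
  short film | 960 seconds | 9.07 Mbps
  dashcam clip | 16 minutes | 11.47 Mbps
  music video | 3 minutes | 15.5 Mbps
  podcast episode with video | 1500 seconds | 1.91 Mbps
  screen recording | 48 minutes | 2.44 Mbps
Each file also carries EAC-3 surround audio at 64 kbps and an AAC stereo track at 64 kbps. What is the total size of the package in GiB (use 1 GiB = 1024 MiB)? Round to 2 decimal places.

9.02 GiB

Audio total: 64 + 64 = 128 kbps = 0.128 Mbps.
interview recording: 11.528 Mbps × 3840 s = 44267.5 Mb
short film: 9.198 Mbps × 960 s = 8830.1 Mb
dashcam clip: 11.598 Mbps × 960 s = 11134.1 Mb
music video: 15.628 Mbps × 180 s = 2813.0 Mb
podcast episode with video: 2.038 Mbps × 1500 s = 3057.0 Mb
screen recording: 2.568 Mbps × 2880 s = 7395.8 Mb
Total: 77497.6 Mb = 9687.2 MB.
= 9.022 GiB.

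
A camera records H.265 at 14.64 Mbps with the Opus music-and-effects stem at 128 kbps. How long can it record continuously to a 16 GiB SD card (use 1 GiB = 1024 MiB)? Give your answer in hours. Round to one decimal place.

Audio: 128 kbps = 0.128 Mbps.
Total bitrate: 14.64 + 0.128 = 14.768 Mbps.
Capacity: 16 GiB = 137,439 Mb.
Recording time: 137,439 / 14.768 = 9,307 s ≈ 2.59 hours.

2.6 hours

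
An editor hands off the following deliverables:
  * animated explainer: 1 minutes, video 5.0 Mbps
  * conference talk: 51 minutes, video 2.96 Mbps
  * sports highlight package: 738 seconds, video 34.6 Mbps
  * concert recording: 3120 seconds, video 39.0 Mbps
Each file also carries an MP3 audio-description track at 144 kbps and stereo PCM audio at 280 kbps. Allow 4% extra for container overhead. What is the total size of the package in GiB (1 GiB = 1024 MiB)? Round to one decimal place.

19.3 GiB

Audio total: 144 + 280 = 424 kbps = 0.424 Mbps.
animated explainer: 5.424 Mbps × 60 s × 1.04 = 338.5 Mb
conference talk: 3.384 Mbps × 3060 s × 1.04 = 10769.2 Mb
sports highlight package: 35.024 Mbps × 738 s × 1.04 = 26881.6 Mb
concert recording: 39.424 Mbps × 3120 s × 1.04 = 127923.0 Mb
Total: 165912.3 Mb = 20739.0 MB.
= 19.31 GiB.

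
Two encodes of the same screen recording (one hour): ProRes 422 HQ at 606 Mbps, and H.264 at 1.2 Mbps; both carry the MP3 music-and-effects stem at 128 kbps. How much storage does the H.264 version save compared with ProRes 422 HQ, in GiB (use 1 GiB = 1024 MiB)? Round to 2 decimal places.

1 h = 3600 s
Audio: 128 kbps = 0.128 Mbps.
ProRes 422 HQ: 606.128 Mbps × 3600 s = 2182060.8 Mb = 254.025 GiB.
H.264: 1.328 Mbps × 3600 s = 4780.8 Mb = 0.557 GiB.
Saving: 254.025 − 0.557 = 253.469 GiB.

253.47 GiB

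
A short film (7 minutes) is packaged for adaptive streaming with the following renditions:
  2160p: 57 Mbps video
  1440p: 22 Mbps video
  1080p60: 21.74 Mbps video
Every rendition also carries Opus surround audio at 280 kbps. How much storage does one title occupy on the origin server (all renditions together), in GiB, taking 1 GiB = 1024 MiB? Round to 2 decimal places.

7 min = 420 s
Audio: 280 kbps = 0.280 Mbps.
Sum of rendition bitrates: (57+0.280) + (22+0.280) + (21.74+0.280) = 101.580 Mbps.
× 420 s = 42,664 Mb = 5,333 MB = 4.967 GiB.

4.97 GiB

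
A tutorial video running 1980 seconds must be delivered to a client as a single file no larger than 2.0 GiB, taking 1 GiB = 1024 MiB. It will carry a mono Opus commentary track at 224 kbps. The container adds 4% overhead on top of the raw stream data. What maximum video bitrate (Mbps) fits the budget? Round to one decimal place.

8.1 Mbps

Budget: 2.0 GiB = 17179.9 Mb.
Stream payload after overhead: 17179.9 / 1.04 = 16519.1 Mb.
Total bitrate budget: 16519.1 Mb / 1980 s = 8.343 Mbps.
Audio: 224 kbps = 0.224 Mbps.
Video: 8.343 − 0.224 = 8.119 Mbps.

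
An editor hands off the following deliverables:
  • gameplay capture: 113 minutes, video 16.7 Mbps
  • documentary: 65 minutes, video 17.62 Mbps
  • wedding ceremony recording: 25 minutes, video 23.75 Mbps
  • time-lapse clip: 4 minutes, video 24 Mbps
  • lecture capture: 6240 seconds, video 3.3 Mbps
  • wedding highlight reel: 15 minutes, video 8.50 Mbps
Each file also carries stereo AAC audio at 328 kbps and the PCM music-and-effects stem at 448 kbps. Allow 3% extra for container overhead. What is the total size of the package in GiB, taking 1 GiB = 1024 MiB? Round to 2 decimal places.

31.99 GiB

Audio total: 328 + 448 = 776 kbps = 0.776 Mbps.
gameplay capture: 17.476 Mbps × 6780 s × 1.03 = 122041.9 Mb
documentary: 18.396 Mbps × 3900 s × 1.03 = 73896.7 Mb
wedding ceremony recording: 24.526 Mbps × 1500 s × 1.03 = 37892.7 Mb
time-lapse clip: 24.776 Mbps × 240 s × 1.03 = 6124.6 Mb
lecture capture: 4.076 Mbps × 6240 s × 1.03 = 26197.3 Mb
wedding highlight reel: 9.276 Mbps × 900 s × 1.03 = 8598.9 Mb
Total: 274752.0 Mb = 34344.0 MB.
= 31.99 GiB.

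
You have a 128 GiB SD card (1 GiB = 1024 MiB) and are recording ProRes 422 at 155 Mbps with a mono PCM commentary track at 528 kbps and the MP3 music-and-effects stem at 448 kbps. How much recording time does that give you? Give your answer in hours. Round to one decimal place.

Audio total: 528 + 448 = 976 kbps = 0.976 Mbps.
Total bitrate: 155 + 0.976 = 155.976 Mbps.
Capacity: 128 GiB = 1,099,512 Mb.
Recording time: 1,099,512 / 155.976 = 7,049 s ≈ 1.96 hours.

2.0 hours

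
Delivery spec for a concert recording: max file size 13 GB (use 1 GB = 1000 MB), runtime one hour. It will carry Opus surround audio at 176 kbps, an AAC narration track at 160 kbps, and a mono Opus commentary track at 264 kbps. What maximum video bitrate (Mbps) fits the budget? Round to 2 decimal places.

28.29 Mbps

Budget: 13 GB = 104000.0 Mb.
1 h = 3600 s
Total bitrate budget: 104000.0 Mb / 3600 s = 28.889 Mbps.
Audio total: 176 + 160 + 264 = 600 kbps = 0.600 Mbps.
Video: 28.889 − 0.600 = 28.289 Mbps.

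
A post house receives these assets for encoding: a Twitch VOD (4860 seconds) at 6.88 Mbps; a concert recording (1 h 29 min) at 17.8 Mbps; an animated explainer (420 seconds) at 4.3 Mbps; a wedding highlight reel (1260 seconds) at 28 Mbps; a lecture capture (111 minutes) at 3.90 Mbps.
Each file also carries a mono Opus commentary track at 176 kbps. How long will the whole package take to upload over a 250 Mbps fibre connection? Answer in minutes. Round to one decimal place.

13.0 minutes

Audio: 176 kbps = 0.176 Mbps.
Twitch VOD: 7.056 Mbps × 4860 s = 34292.2 Mb
concert recording: 17.976 Mbps × 5340 s = 95991.8 Mb
animated explainer: 4.476 Mbps × 420 s = 1879.9 Mb
wedding highlight reel: 28.176 Mbps × 1260 s = 35501.8 Mb
lecture capture: 4.076 Mbps × 6660 s = 27146.2 Mb
Total: 194811.8 Mb = 24351.5 MB.
At 250 Mbps: 194811.8 / 250 = 779 s ≈ 13 minutes.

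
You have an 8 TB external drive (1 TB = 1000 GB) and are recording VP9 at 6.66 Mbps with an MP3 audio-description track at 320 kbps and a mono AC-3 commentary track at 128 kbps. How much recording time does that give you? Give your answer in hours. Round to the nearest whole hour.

2501 hours

Audio total: 320 + 128 = 448 kbps = 0.448 Mbps.
Total bitrate: 6.66 + 0.448 = 7.108 Mbps.
Capacity: 8 TB = 64,000,000 Mb.
Recording time: 64,000,000 / 7.108 = 9,003,939 s ≈ 2,501 hours.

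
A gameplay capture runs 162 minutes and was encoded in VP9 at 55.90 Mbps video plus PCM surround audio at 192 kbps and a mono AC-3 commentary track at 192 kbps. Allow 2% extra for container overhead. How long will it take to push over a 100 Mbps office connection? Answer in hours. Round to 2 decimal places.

1.55 hours

162 min = 9720 s
Audio total: 192 + 192 = 384 kbps = 0.384 Mbps.
Total bitrate: 56.284 Mbps.
File: 56.284 Mbps × 9720 s = 547080.5 Mb.
With 2% container overhead: ×1.02. → 558022.1 Mb.
At 100 Mbps: 558022.1 / 100 = 5580.2 s ≈ 1.55 hours.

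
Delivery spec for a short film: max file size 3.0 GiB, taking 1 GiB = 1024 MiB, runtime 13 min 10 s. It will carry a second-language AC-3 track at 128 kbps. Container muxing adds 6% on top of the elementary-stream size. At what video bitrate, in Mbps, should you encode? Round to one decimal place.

Budget: 3.0 GiB = 25769.8 Mb.
Stream payload after overhead: 25769.8 / 1.06 = 24311.1 Mb.
13 min 10 s = 790 s
Total bitrate budget: 24311.1 Mb / 790 s = 30.774 Mbps.
Audio: 128 kbps = 0.128 Mbps.
Video: 30.774 − 0.128 = 30.646 Mbps.

30.6 Mbps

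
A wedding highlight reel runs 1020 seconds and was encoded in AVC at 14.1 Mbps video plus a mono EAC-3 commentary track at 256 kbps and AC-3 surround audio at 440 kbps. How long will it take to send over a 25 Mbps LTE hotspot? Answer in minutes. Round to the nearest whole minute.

10 minutes

Audio total: 256 + 440 = 696 kbps = 0.696 Mbps.
Total bitrate: 14.796 Mbps.
File: 14.796 Mbps × 1020 s = 15091.9 Mb.
At 25 Mbps: 15091.9 / 25 = 603.7 s ≈ 10.1 minutes.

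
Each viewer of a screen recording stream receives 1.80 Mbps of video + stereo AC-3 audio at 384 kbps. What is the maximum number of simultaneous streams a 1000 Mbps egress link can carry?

457

Audio: 384 kbps = 0.384 Mbps.
Per-viewer media rate: 2.184 Mbps.
1000 Mbps = 1,000 Mbps; 1,000 / 2.184 = 457.88 → 457 viewers.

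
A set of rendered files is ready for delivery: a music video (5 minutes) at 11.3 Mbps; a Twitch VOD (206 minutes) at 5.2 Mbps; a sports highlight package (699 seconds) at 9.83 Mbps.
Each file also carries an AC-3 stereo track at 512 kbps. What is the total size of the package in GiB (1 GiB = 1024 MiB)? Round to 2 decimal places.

Audio: 512 kbps = 0.512 Mbps.
music video: 11.812 Mbps × 300 s = 3543.6 Mb
Twitch VOD: 5.712 Mbps × 12360 s = 70600.3 Mb
sports highlight package: 10.342 Mbps × 699 s = 7229.1 Mb
Total: 81373.0 Mb = 10171.6 MB.
= 9.473 GiB.

9.47 GiB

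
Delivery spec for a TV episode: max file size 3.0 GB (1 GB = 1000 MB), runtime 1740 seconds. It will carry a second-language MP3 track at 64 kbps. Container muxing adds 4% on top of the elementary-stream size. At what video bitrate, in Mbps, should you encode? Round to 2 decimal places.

Budget: 3.0 GB = 24000.0 Mb.
Stream payload after overhead: 24000.0 / 1.04 = 23076.9 Mb.
Total bitrate budget: 23076.9 Mb / 1740 s = 13.263 Mbps.
Audio: 64 kbps = 0.064 Mbps.
Video: 13.263 − 0.064 = 13.199 Mbps.

13.20 Mbps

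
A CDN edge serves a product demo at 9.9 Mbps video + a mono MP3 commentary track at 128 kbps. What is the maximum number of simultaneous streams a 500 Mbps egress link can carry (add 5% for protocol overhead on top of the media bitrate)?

47

Audio: 128 kbps = 0.128 Mbps.
Per-viewer media rate: 10.028 Mbps.
On the wire with 5% overhead: 10.529 Mbps.
500 Mbps = 500.0 Mbps; 500.0 / 10.529 = 47.49 → 47 viewers.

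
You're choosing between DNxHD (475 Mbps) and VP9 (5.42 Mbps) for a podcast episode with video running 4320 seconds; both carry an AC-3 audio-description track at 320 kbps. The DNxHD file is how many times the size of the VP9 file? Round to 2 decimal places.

82.81

Audio: 320 kbps = 0.320 Mbps.
DNxHD: 475.320 Mbps × 4320 s = 2053382.4 Mb = 256.673 GB.
VP9: 5.740 Mbps × 4320 s = 24796.8 Mb = 3.100 GB.
Ratio: 256.673 / 3.100 = 82.808.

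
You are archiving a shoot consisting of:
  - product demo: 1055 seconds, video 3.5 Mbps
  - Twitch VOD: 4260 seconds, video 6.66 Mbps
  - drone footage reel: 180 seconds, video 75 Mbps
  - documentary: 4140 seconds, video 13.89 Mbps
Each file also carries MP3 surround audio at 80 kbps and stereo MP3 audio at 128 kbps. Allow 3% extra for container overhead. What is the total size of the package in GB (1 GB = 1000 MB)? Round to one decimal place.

13.5 GB

Audio total: 80 + 128 = 208 kbps = 0.208 Mbps.
product demo: 3.708 Mbps × 1055 s × 1.03 = 4029.3 Mb
Twitch VOD: 6.868 Mbps × 4260 s × 1.03 = 30135.4 Mb
drone footage reel: 75.208 Mbps × 180 s × 1.03 = 13943.6 Mb
documentary: 14.098 Mbps × 4140 s × 1.03 = 60116.7 Mb
Total: 108225.0 Mb = 13528.1 MB.
= 13.53 GB.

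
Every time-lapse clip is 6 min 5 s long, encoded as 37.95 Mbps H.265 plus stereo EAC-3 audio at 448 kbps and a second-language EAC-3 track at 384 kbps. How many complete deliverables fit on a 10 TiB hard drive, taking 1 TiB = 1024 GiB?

6213

6 min 5 s = 365 s
Audio total: 448 + 384 = 832 kbps = 0.832 Mbps.
Total bitrate: 38.782 Mbps.
Per item: 38.782 Mbps × 365 s = 14,155 Mb = 1,769 MB.
Capacity: 10 TiB = 87,960,930 Mb; 6213.94 items → 6213 complete.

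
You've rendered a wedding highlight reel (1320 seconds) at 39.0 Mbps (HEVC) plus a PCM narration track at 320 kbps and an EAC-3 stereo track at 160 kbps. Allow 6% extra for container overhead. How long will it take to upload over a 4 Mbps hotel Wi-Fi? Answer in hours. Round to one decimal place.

3.8 hours

Audio total: 320 + 160 = 480 kbps = 0.480 Mbps.
Total bitrate: 39.480 Mbps.
File: 39.480 Mbps × 1320 s = 52113.6 Mb.
With 6% container overhead: ×1.06. → 55240.4 Mb.
At 4 Mbps: 55240.4 / 4 = 13810.1 s ≈ 3.84 hours.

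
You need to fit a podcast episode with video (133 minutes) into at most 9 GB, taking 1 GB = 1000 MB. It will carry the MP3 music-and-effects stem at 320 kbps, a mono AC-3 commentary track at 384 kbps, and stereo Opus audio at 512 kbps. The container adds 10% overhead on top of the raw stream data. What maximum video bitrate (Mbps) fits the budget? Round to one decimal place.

7.0 Mbps

Budget: 9 GB = 72000.0 Mb.
Stream payload after overhead: 72000.0 / 1.10 = 65454.5 Mb.
133 min = 7980 s
Total bitrate budget: 65454.5 Mb / 7980 s = 8.202 Mbps.
Audio total: 320 + 384 + 512 = 1216 kbps = 1.216 Mbps.
Video: 8.202 − 1.216 = 6.986 Mbps.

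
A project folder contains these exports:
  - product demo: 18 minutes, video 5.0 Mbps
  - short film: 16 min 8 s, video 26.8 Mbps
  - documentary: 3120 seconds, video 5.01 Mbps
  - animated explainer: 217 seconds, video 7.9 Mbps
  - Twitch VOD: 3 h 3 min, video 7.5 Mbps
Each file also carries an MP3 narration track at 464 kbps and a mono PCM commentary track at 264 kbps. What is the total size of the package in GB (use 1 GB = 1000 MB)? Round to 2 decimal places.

17.87 GB

Audio total: 464 + 264 = 728 kbps = 0.728 Mbps.
product demo: 5.728 Mbps × 1080 s = 6186.2 Mb
short film: 27.528 Mbps × 968 s = 26647.1 Mb
documentary: 5.738 Mbps × 3120 s = 17902.6 Mb
animated explainer: 8.628 Mbps × 217 s = 1872.3 Mb
Twitch VOD: 8.228 Mbps × 10980 s = 90343.4 Mb
Total: 142951.6 Mb = 17869.0 MB.
= 17.87 GB.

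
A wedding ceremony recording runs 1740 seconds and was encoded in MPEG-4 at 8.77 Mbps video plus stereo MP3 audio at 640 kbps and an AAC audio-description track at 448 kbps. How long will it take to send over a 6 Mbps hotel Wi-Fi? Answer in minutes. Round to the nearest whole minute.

Audio total: 640 + 448 = 1088 kbps = 1.088 Mbps.
Total bitrate: 9.858 Mbps.
File: 9.858 Mbps × 1740 s = 17152.9 Mb.
At 6 Mbps: 17152.9 / 6 = 2858.8 s ≈ 47.6 minutes.

48 minutes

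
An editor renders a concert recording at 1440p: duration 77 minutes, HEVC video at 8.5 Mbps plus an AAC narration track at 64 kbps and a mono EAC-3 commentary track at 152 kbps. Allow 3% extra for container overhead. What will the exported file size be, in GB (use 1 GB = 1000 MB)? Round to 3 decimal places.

77 min = 4620 s
Audio total: 64 + 152 = 216 kbps = 0.216 Mbps.
Total bitrate: 8.5 + 0.216 = 8.716 Mbps.
Stream data: 8.716 Mbps × 4620 s = 40267.9 Mb.
With 3% container overhead: ×1.03.
41,476 Mb ÷ 8 = 5,184 MB → 5.184 GB.

5.184 GB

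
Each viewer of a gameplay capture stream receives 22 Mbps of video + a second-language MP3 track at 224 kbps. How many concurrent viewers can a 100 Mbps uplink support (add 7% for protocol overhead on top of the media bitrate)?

Audio: 224 kbps = 0.224 Mbps.
Per-viewer media rate: 22.224 Mbps.
On the wire with 7% overhead: 23.780 Mbps.
100 Mbps = 100.0 Mbps; 100.0 / 23.780 = 4.21 → 4 viewers.

4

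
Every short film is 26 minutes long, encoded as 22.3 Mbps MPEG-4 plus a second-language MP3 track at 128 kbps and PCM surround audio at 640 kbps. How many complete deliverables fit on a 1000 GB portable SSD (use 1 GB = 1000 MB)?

222

26 min = 1560 s
Audio total: 128 + 640 = 768 kbps = 0.768 Mbps.
Total bitrate: 23.068 Mbps.
Per item: 23.068 Mbps × 1560 s = 35,986 Mb = 4,498 MB.
Capacity: 1000 GB = 8,000,000 Mb; 222.31 items → 222 complete.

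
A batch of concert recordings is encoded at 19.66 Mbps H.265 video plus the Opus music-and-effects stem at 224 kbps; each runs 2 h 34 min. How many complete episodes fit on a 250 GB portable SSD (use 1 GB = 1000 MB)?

10

2 h 34 min = 154 min = 9240 s
Audio: 224 kbps = 0.224 Mbps.
Total bitrate: 19.884 Mbps.
Per item: 19.884 Mbps × 9240 s = 183,728 Mb = 22,966 MB.
Capacity: 250 GB = 2,000,000 Mb; 10.89 items → 10 complete.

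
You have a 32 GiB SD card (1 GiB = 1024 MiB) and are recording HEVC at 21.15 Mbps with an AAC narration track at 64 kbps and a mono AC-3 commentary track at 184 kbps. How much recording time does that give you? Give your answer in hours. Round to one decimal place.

3.6 hours

Audio total: 64 + 184 = 248 kbps = 0.248 Mbps.
Total bitrate: 21.15 + 0.248 = 21.398 Mbps.
Capacity: 32 GiB = 274,878 Mb.
Recording time: 274,878 / 21.398 = 12,846 s ≈ 3.57 hours.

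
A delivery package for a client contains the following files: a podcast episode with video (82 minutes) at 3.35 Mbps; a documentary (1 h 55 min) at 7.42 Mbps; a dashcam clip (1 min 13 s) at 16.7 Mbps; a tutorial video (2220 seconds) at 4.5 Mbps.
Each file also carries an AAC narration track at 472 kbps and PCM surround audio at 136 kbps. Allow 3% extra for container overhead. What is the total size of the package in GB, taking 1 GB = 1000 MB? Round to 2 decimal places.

11.26 GB

Audio total: 472 + 136 = 608 kbps = 0.608 Mbps.
podcast episode with video: 3.958 Mbps × 4920 s × 1.03 = 20057.6 Mb
documentary: 8.028 Mbps × 6900 s × 1.03 = 57055.0 Mb
dashcam clip: 17.308 Mbps × 73 s × 1.03 = 1301.4 Mb
tutorial video: 5.108 Mbps × 2220 s × 1.03 = 11680.0 Mb
Total: 90093.9 Mb = 11261.7 MB.
= 11.26 GB.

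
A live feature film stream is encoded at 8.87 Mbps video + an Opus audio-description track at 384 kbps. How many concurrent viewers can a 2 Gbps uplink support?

216

Audio: 384 kbps = 0.384 Mbps.
Per-viewer media rate: 9.254 Mbps.
2 Gbps = 2,000 Mbps; 2,000 / 9.254 = 216.12 → 216 viewers.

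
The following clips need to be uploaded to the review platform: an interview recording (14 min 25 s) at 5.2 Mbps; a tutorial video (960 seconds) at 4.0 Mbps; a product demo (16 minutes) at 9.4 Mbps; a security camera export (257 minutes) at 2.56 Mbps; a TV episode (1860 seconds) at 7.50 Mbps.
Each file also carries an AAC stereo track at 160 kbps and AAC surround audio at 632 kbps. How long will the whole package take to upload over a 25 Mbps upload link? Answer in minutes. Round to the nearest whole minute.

Audio total: 160 + 632 = 792 kbps = 0.792 Mbps.
interview recording: 5.992 Mbps × 865 s = 5183.1 Mb
tutorial video: 4.792 Mbps × 960 s = 4600.3 Mb
product demo: 10.192 Mbps × 960 s = 9784.3 Mb
security camera export: 3.352 Mbps × 15420 s = 51687.8 Mb
TV episode: 8.292 Mbps × 1860 s = 15423.1 Mb
Total: 86678.7 Mb = 10834.8 MB.
At 25 Mbps: 86678.7 / 25 = 3467 s ≈ 57.8 minutes.

58 minutes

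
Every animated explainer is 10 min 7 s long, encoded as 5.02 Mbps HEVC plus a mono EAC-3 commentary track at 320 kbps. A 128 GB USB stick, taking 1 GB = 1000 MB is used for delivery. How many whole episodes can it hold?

10 min 7 s = 607 s
Audio: 320 kbps = 0.320 Mbps.
Total bitrate: 5.340 Mbps.
Per item: 5.340 Mbps × 607 s = 3,241 Mb = 405.2 MB.
Capacity: 128 GB = 1,024,000 Mb; 315.91 items → 315 complete.

315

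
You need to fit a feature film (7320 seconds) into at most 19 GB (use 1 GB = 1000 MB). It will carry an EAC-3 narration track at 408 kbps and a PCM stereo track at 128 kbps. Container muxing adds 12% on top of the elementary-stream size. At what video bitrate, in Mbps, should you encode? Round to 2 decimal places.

Budget: 19 GB = 152000.0 Mb.
Stream payload after overhead: 152000.0 / 1.12 = 135714.3 Mb.
Total bitrate budget: 135714.3 Mb / 7320 s = 18.540 Mbps.
Audio total: 408 + 128 = 536 kbps = 0.536 Mbps.
Video: 18.540 − 0.536 = 18.004 Mbps.

18.00 Mbps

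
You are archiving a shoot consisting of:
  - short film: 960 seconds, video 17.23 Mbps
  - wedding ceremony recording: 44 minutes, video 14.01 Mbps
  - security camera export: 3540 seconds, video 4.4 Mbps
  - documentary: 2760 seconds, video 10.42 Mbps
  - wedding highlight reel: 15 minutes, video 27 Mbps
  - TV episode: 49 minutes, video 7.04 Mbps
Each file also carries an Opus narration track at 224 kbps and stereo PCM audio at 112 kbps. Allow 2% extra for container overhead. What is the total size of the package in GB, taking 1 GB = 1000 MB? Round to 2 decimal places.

Audio total: 224 + 112 = 336 kbps = 0.336 Mbps.
short film: 17.566 Mbps × 960 s × 1.02 = 17200.6 Mb
wedding ceremony recording: 14.346 Mbps × 2640 s × 1.02 = 38630.9 Mb
security camera export: 4.736 Mbps × 3540 s × 1.02 = 17100.7 Mb
documentary: 10.756 Mbps × 2760 s × 1.02 = 30280.3 Mb
wedding highlight reel: 27.336 Mbps × 900 s × 1.02 = 25094.4 Mb
TV episode: 7.376 Mbps × 2940 s × 1.02 = 22119.1 Mb
Total: 150426.2 Mb = 18803.3 MB.
= 18.80 GB.

18.80 GB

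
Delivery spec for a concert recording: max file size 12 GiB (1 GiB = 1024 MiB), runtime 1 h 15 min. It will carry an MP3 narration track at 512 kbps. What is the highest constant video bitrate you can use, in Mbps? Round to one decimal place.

Budget: 12 GiB = 103079.2 Mb.
1 h 15 min = 75 min = 4500 s
Total bitrate budget: 103079.2 Mb / 4500 s = 22.906 Mbps.
Audio: 512 kbps = 0.512 Mbps.
Video: 22.906 − 0.512 = 22.394 Mbps.

22.4 Mbps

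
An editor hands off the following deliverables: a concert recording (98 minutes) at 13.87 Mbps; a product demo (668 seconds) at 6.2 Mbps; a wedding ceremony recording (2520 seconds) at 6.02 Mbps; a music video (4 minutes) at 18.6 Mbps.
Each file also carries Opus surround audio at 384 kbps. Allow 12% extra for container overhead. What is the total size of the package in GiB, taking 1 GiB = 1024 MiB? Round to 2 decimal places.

Audio: 384 kbps = 0.384 Mbps.
concert recording: 14.254 Mbps × 5880 s × 1.12 = 93871.1 Mb
product demo: 6.584 Mbps × 668 s × 1.12 = 4925.9 Mb
wedding ceremony recording: 6.404 Mbps × 2520 s × 1.12 = 18074.6 Mb
music video: 18.984 Mbps × 240 s × 1.12 = 5102.9 Mb
Total: 121974.6 Mb = 15246.8 MB.
= 14.20 GiB.

14.20 GiB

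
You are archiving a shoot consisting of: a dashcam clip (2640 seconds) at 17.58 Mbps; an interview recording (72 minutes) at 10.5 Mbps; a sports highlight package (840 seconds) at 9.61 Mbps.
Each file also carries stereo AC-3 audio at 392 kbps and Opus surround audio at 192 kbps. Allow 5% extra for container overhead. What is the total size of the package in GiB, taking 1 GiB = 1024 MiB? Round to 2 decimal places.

Audio total: 392 + 192 = 584 kbps = 0.584 Mbps.
dashcam clip: 18.164 Mbps × 2640 s × 1.05 = 50350.6 Mb
interview recording: 11.084 Mbps × 4320 s × 1.05 = 50277.0 Mb
sports highlight package: 10.194 Mbps × 840 s × 1.05 = 8991.1 Mb
Total: 109618.7 Mb = 13702.3 MB.
= 12.76 GiB.

12.76 GiB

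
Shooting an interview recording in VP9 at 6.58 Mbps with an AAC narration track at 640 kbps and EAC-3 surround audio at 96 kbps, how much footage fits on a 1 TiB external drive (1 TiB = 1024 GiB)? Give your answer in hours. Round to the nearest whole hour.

334 hours

Audio total: 640 + 96 = 736 kbps = 0.736 Mbps.
Total bitrate: 6.58 + 0.736 = 7.316 Mbps.
Capacity: 1 TiB = 8,796,093 Mb.
Recording time: 8,796,093 / 7.316 = 1,202,309 s ≈ 334 hours.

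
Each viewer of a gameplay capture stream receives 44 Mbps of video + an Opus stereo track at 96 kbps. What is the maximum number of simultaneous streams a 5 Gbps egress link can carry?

113

Audio: 96 kbps = 0.096 Mbps.
Per-viewer media rate: 44.096 Mbps.
5 Gbps = 5,000 Mbps; 5,000 / 44.096 = 113.39 → 113 viewers.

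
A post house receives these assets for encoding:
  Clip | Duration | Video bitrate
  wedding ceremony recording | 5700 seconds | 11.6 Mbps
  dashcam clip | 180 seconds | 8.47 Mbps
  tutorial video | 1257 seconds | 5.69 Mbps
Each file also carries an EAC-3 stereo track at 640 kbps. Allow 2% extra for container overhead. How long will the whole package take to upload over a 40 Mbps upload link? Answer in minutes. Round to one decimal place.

33.7 minutes

Audio: 640 kbps = 0.640 Mbps.
wedding ceremony recording: 12.240 Mbps × 5700 s × 1.02 = 71163.4 Mb
dashcam clip: 9.110 Mbps × 180 s × 1.02 = 1672.6 Mb
tutorial video: 6.330 Mbps × 1257 s × 1.02 = 8115.9 Mb
Total: 80951.9 Mb = 10119.0 MB.
At 40 Mbps: 80951.9 / 40 = 2024 s ≈ 33.7 minutes.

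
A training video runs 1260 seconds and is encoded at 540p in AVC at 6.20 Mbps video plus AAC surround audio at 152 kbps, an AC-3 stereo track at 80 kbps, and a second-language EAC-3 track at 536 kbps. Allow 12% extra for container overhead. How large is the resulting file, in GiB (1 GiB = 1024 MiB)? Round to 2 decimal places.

1.14 GiB

Audio total: 152 + 80 + 536 = 768 kbps = 0.768 Mbps.
Total bitrate: 6.20 + 0.768 = 6.968 Mbps.
Stream data: 6.968 Mbps × 1260 s = 8779.7 Mb.
With 12% container overhead: ×1.12.
9,833 Mb = 1,229,155,200 bytes ÷ 1,073,741,824 = 1.145 GiB.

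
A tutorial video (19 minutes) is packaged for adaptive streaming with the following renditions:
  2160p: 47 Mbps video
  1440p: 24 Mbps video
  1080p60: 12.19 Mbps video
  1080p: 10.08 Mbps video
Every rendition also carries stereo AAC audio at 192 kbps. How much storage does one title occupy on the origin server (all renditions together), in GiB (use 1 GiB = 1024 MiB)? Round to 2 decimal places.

19 min = 1140 s
Audio: 192 kbps = 0.192 Mbps.
Sum of rendition bitrates: (47+0.192) + (24+0.192) + (12.19+0.192) + (10.08+0.192) = 94.038 Mbps.
× 1140 s = 107,203 Mb = 13,400 MB = 12.48 GiB.

12.48 GiB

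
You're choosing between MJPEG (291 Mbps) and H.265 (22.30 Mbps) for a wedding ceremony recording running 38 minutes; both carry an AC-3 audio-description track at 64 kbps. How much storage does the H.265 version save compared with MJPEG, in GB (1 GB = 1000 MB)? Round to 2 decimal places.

76.58 GB

38 min = 2280 s
Audio: 64 kbps = 0.064 Mbps.
MJPEG: 291.064 Mbps × 2280 s = 663625.9 Mb = 82.953 GB.
H.265: 22.364 Mbps × 2280 s = 50989.9 Mb = 6.374 GB.
Saving: 82.953 − 6.374 = 76.579 GB.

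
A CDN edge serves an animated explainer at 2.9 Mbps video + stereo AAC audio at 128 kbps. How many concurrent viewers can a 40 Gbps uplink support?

13210

Audio: 128 kbps = 0.128 Mbps.
Per-viewer media rate: 3.028 Mbps.
40 Gbps = 40,000 Mbps; 40,000 / 3.028 = 13210.04 → 13210 viewers.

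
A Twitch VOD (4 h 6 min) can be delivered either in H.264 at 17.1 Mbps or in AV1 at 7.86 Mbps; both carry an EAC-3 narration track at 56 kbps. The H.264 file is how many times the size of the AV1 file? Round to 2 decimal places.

4 h 6 min = 246 min = 14760 s
Audio: 56 kbps = 0.056 Mbps.
H.264: 17.156 Mbps × 14760 s = 253222.6 Mb = 31.653 GB.
AV1: 7.916 Mbps × 14760 s = 116840.2 Mb = 14.605 GB.
Ratio: 31.653 / 14.605 = 2.167.

2.17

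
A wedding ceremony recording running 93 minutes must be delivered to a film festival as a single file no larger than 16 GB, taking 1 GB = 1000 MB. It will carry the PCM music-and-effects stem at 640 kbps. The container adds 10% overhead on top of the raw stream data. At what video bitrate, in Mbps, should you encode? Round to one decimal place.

Budget: 16 GB = 128000.0 Mb.
Stream payload after overhead: 128000.0 / 1.10 = 116363.6 Mb.
93 min = 5580 s
Total bitrate budget: 116363.6 Mb / 5580 s = 20.854 Mbps.
Audio: 640 kbps = 0.640 Mbps.
Video: 20.854 − 0.640 = 20.214 Mbps.

20.2 Mbps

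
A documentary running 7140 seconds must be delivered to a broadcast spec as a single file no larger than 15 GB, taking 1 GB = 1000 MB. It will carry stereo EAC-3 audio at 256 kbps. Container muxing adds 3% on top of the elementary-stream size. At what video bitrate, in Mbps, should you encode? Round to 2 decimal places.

16.06 Mbps

Budget: 15 GB = 120000.0 Mb.
Stream payload after overhead: 120000.0 / 1.03 = 116504.9 Mb.
Total bitrate budget: 116504.9 Mb / 7140 s = 16.317 Mbps.
Audio: 256 kbps = 0.256 Mbps.
Video: 16.317 − 0.256 = 16.061 Mbps.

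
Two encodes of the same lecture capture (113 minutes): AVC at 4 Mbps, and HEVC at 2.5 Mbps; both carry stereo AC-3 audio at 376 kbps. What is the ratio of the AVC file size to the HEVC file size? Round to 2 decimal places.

113 min = 6780 s
Audio: 376 kbps = 0.376 Mbps.
AVC: 4.376 Mbps × 6780 s = 29669.3 Mb = 3.709 GB.
HEVC: 2.876 Mbps × 6780 s = 19499.3 Mb = 2.437 GB.
Ratio: 3.709 / 2.437 = 1.522.

1.52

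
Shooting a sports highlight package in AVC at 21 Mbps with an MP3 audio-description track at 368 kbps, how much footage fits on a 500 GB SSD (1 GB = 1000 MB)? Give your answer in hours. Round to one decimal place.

52.0 hours

Audio: 368 kbps = 0.368 Mbps.
Total bitrate: 21 + 0.368 = 21.368 Mbps.
Capacity: 500 GB = 4,000,000 Mb.
Recording time: 4,000,000 / 21.368 = 187,196 s ≈ 52.0 hours.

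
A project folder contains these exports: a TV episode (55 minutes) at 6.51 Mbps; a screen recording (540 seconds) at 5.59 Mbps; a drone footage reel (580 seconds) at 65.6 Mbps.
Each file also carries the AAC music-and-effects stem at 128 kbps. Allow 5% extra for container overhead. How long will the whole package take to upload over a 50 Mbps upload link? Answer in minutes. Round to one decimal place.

Audio: 128 kbps = 0.128 Mbps.
TV episode: 6.638 Mbps × 3300 s × 1.05 = 23000.7 Mb
screen recording: 5.718 Mbps × 540 s × 1.05 = 3242.1 Mb
drone footage reel: 65.728 Mbps × 580 s × 1.05 = 40028.4 Mb
Total: 66271.1 Mb = 8283.9 MB.
At 50 Mbps: 66271.1 / 50 = 1325 s ≈ 22.1 minutes.

22.1 minutes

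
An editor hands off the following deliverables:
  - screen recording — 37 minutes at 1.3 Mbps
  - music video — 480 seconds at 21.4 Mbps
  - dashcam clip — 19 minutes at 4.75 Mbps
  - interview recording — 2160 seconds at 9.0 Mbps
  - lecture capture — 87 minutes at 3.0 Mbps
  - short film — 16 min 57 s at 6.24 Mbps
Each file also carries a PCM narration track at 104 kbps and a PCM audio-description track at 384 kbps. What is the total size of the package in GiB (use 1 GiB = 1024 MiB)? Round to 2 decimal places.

7.68 GiB

Audio total: 104 + 384 = 488 kbps = 0.488 Mbps.
screen recording: 1.788 Mbps × 2220 s = 3969.4 Mb
music video: 21.888 Mbps × 480 s = 10506.2 Mb
dashcam clip: 5.238 Mbps × 1140 s = 5971.3 Mb
interview recording: 9.488 Mbps × 2160 s = 20494.1 Mb
lecture capture: 3.488 Mbps × 5220 s = 18207.4 Mb
short film: 6.728 Mbps × 1017 s = 6842.4 Mb
Total: 65990.7 Mb = 8248.8 MB.
= 7.682 GiB.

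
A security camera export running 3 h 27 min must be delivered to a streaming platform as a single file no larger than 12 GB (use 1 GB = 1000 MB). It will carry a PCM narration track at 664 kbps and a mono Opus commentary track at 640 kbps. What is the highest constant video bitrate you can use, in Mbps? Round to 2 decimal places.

Budget: 12 GB = 96000.0 Mb.
3 h 27 min = 207 min = 12420 s
Total bitrate budget: 96000.0 Mb / 12420 s = 7.729 Mbps.
Audio total: 664 + 640 = 1304 kbps = 1.304 Mbps.
Video: 7.729 − 1.304 = 6.425 Mbps.

6.43 Mbps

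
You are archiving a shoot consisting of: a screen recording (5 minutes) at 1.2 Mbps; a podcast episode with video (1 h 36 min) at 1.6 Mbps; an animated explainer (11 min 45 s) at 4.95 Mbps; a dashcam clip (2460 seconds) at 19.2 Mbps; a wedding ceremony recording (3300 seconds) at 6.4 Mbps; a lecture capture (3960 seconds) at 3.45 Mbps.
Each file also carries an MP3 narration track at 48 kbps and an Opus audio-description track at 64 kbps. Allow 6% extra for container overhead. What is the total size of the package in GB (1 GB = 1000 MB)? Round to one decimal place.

12.8 GB

Audio total: 48 + 64 = 112 kbps = 0.112 Mbps.
screen recording: 1.312 Mbps × 300 s × 1.06 = 417.2 Mb
podcast episode with video: 1.712 Mbps × 5760 s × 1.06 = 10452.8 Mb
animated explainer: 5.062 Mbps × 705 s × 1.06 = 3782.8 Mb
dashcam clip: 19.312 Mbps × 2460 s × 1.06 = 50358.0 Mb
wedding ceremony recording: 6.512 Mbps × 3300 s × 1.06 = 22779.0 Mb
lecture capture: 3.562 Mbps × 3960 s × 1.06 = 14951.9 Mb
Total: 102741.6 Mb = 12842.7 MB.
= 12.84 GB.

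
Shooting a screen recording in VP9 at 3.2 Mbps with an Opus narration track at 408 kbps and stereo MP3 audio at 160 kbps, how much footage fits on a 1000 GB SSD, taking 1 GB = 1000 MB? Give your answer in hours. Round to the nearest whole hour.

590 hours

Audio total: 408 + 160 = 568 kbps = 0.568 Mbps.
Total bitrate: 3.2 + 0.568 = 3.768 Mbps.
Capacity: 1000 GB = 8,000,000 Mb.
Recording time: 8,000,000 / 3.768 = 2,123,142 s ≈ 590 hours.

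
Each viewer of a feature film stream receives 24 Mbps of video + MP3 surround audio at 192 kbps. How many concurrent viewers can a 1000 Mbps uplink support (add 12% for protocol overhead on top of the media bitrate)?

Audio: 192 kbps = 0.192 Mbps.
Per-viewer media rate: 24.192 Mbps.
On the wire with 12% overhead: 27.095 Mbps.
1000 Mbps = 1,000 Mbps; 1,000 / 27.095 = 36.91 → 36 viewers.

36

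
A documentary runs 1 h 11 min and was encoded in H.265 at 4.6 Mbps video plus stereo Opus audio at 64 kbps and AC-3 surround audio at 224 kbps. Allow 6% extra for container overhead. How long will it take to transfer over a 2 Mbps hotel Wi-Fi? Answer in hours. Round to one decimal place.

3.1 hours

1 h 11 min = 71 min = 4260 s
Audio total: 64 + 224 = 288 kbps = 0.288 Mbps.
Total bitrate: 4.888 Mbps.
File: 4.888 Mbps × 4260 s = 20822.9 Mb.
With 6% container overhead: ×1.06. → 22072.3 Mb.
At 2 Mbps: 22072.3 / 2 = 11036.1 s ≈ 3.07 hours.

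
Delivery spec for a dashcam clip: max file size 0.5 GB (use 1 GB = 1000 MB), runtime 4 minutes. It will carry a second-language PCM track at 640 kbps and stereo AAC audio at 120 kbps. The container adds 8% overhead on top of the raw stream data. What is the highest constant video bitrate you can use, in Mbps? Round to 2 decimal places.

14.67 Mbps

Budget: 0.5 GB = 4000.0 Mb.
Stream payload after overhead: 4000.0 / 1.08 = 3703.7 Mb.
4 min = 240 s
Total bitrate budget: 3703.7 Mb / 240 s = 15.432 Mbps.
Audio total: 640 + 120 = 760 kbps = 0.760 Mbps.
Video: 15.432 − 0.760 = 14.672 Mbps.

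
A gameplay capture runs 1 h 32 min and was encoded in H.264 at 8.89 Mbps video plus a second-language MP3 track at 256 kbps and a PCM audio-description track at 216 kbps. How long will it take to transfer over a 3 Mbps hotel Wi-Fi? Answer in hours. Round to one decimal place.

1 h 32 min = 92 min = 5520 s
Audio total: 256 + 216 = 472 kbps = 0.472 Mbps.
Total bitrate: 9.362 Mbps.
File: 9.362 Mbps × 5520 s = 51678.2 Mb.
At 3 Mbps: 51678.2 / 3 = 17226.1 s ≈ 4.79 hours.

4.8 hours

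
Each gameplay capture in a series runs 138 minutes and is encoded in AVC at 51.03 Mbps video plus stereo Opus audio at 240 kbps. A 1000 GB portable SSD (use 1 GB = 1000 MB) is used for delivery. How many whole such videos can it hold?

138 min = 8280 s
Audio: 240 kbps = 0.240 Mbps.
Total bitrate: 51.270 Mbps.
Per item: 51.270 Mbps × 8280 s = 424,516 Mb = 53,064 MB.
Capacity: 1000 GB = 8,000,000 Mb; 18.85 items → 18 complete.

18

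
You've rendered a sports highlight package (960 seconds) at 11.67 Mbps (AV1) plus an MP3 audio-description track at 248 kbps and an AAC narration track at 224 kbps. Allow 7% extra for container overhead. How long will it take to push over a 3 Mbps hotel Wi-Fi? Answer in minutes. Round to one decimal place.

Audio total: 248 + 224 = 472 kbps = 0.472 Mbps.
Total bitrate: 12.142 Mbps.
File: 12.142 Mbps × 960 s = 11656.3 Mb.
With 7% container overhead: ×1.07. → 12472.3 Mb.
At 3 Mbps: 12472.3 / 3 = 4157.4 s ≈ 69.3 minutes.

69.3 minutes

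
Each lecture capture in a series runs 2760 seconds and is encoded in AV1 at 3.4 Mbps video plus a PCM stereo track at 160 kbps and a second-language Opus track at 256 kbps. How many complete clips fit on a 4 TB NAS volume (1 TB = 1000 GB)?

3038

Audio total: 160 + 256 = 416 kbps = 0.416 Mbps.
Total bitrate: 3.816 Mbps.
Per item: 3.816 Mbps × 2760 s = 10,532 Mb = 1,317 MB.
Capacity: 4 TB = 32,000,000 Mb; 3038.31 items → 3038 complete.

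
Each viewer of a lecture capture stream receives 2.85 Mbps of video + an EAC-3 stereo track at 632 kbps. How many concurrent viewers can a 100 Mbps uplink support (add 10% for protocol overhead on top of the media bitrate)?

26

Audio: 632 kbps = 0.632 Mbps.
Per-viewer media rate: 3.482 Mbps.
On the wire with 10% overhead: 3.830 Mbps.
100 Mbps = 100.0 Mbps; 100.0 / 3.830 = 26.11 → 26 viewers.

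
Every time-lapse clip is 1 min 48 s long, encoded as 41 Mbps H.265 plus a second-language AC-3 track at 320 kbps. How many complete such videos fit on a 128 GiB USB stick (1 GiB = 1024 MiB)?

246

1 min 48 s = 108 s
Audio: 320 kbps = 0.320 Mbps.
Total bitrate: 41.320 Mbps.
Per item: 41.320 Mbps × 108 s = 4,463 Mb = 557.8 MB.
Capacity: 128 GiB = 1,099,512 Mb; 246.39 items → 246 complete.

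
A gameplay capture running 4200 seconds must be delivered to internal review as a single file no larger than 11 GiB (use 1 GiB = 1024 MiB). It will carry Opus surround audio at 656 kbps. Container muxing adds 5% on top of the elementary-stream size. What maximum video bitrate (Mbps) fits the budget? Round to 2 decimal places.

Budget: 11 GiB = 94489.3 Mb.
Stream payload after overhead: 94489.3 / 1.05 = 89989.8 Mb.
Total bitrate budget: 89989.8 Mb / 4200 s = 21.426 Mbps.
Audio: 656 kbps = 0.656 Mbps.
Video: 21.426 − 0.656 = 20.770 Mbps.

20.77 Mbps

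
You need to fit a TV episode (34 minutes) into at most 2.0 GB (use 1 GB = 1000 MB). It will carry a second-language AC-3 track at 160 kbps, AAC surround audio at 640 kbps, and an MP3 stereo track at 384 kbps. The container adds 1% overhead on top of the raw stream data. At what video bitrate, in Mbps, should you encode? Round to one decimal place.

Budget: 2.0 GB = 16000.0 Mb.
Stream payload after overhead: 16000.0 / 1.01 = 15841.6 Mb.
34 min = 2040 s
Total bitrate budget: 15841.6 Mb / 2040 s = 7.765 Mbps.
Audio total: 160 + 640 + 384 = 1184 kbps = 1.184 Mbps.
Video: 7.765 − 1.184 = 6.581 Mbps.

6.6 Mbps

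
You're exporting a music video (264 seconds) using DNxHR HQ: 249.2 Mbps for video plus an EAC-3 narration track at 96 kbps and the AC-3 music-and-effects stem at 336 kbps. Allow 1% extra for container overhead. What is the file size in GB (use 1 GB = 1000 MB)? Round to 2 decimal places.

Audio total: 96 + 336 = 432 kbps = 0.432 Mbps.
Total bitrate: 249.2 + 0.432 = 249.632 Mbps.
Stream data: 249.632 Mbps × 264 s = 65902.8 Mb.
With 1% container overhead: ×1.01.
66,562 Mb ÷ 8 = 8,320 MB → 8.320 GB.

8.32 GB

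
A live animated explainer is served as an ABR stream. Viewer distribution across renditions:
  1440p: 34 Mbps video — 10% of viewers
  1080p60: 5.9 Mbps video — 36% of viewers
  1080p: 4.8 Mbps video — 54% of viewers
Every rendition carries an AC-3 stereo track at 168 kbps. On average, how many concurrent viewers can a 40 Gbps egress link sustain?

4828

Audio: 168 kbps = 0.168 Mbps.
Average per-viewer bitrate: 0.10×34.168 + 0.36×6.068 + 0.54×4.968 = 8.284 Mbps.
40 Gbps = 40,000 Mbps; 40,000 / 8.284 = 4828.59 → 4828.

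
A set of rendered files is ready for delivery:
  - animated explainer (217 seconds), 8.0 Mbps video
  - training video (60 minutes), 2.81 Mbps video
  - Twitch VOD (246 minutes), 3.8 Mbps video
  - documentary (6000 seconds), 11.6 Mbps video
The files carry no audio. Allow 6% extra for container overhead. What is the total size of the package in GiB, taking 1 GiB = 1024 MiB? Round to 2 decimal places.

16.97 GiB

animated explainer: 8.000 Mbps × 217 s × 1.06 = 1840.2 Mb
training video: 2.810 Mbps × 3600 s × 1.06 = 10723.0 Mb
Twitch VOD: 3.800 Mbps × 14760 s × 1.06 = 59453.3 Mb
documentary: 11.600 Mbps × 6000 s × 1.06 = 73776.0 Mb
Total: 145792.4 Mb = 18224.0 MB.
= 16.97 GiB.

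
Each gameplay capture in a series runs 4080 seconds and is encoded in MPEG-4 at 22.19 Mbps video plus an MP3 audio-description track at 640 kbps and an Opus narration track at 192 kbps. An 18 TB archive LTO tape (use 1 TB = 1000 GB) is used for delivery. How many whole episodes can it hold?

1533

Audio total: 640 + 192 = 832 kbps = 0.832 Mbps.
Total bitrate: 23.022 Mbps.
Per item: 23.022 Mbps × 4080 s = 93,930 Mb = 11,741 MB.
Capacity: 18 TB = 144,000,000 Mb; 1533.06 items → 1533 complete.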